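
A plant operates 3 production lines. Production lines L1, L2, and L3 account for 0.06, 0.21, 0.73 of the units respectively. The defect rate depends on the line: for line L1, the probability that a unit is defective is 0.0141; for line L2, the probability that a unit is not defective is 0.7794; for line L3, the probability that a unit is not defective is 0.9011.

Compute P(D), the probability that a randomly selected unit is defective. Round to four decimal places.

P(D) ≈ 0.1194

P(D|L2) = 1 − 0.7794 = 0.2206.
P(D|L3) = 1 − 0.9011 = 0.0989.
P(D) = P(D|L1)·P(L1) + P(D|L2)·P(L2) + P(D|L3)·P(L3)
      = 0.0141·0.06 + 0.2206·0.21 + 0.0989·0.73
      = 0.000846 + 0.046326 + 0.072197 = 0.119369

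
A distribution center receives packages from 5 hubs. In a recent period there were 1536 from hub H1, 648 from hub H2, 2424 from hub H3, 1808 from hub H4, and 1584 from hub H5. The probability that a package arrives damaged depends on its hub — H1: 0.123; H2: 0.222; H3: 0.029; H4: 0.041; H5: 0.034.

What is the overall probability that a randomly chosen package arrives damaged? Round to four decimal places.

P(D) ≈ 0.0664

Total: 1536 + 648 + 2424 + 1808 + 1584 = 8000.
P(H1) = 1536/8000 = 0.192. P(H2) = 648/8000 = 0.081. P(H3) = 2424/8000 = 0.303. P(H4) = 1808/8000 = 0.226. P(H5) = 1584/8000 = 0.198.
Summing over the partition,
P(D) = P(D|H1)·P(H1) + P(D|H2)·P(H2) + P(D|H3)·P(H3) + P(D|H4)·P(H4) + P(D|H5)·P(H5)
      = 0.123·0.192 + 0.222·0.081 + 0.029·0.303 + 0.041·0.226 + 0.034·0.198
      = 0.023616 + 0.017982 + 0.008787 + 0.009266 + 0.006732 = 0.066383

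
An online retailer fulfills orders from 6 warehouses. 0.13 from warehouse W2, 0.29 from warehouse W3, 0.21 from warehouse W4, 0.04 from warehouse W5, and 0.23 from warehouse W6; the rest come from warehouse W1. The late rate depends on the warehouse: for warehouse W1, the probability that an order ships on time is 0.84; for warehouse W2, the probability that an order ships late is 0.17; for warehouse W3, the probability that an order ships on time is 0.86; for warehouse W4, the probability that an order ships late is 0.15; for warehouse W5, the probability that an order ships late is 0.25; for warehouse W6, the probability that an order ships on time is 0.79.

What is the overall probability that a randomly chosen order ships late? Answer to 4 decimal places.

P(W1) = 1 − (0.13 + 0.29 + 0.21 + 0.04 + 0.23) = 0.1.
P(L|W1) = 1 − 0.84 = 0.16.
P(L|W3) = 1 − 0.86 = 0.14.
P(L|W6) = 1 − 0.79 = 0.21.
Summing over the partition,
P(L) = P(L|W1)·P(W1) + P(L|W2)·P(W2) + P(L|W3)·P(W3) + P(L|W4)·P(W4) + P(L|W5)·P(W5) + P(L|W6)·P(W6)
      = 0.16·0.1 + 0.17·0.13 + 0.14·0.29 + 0.15·0.21 + 0.25·0.04 + 0.21·0.23
      = 0.016 + 0.0221 + 0.0406 + 0.0315 + 0.01 + 0.0483 = 0.1685

0.1685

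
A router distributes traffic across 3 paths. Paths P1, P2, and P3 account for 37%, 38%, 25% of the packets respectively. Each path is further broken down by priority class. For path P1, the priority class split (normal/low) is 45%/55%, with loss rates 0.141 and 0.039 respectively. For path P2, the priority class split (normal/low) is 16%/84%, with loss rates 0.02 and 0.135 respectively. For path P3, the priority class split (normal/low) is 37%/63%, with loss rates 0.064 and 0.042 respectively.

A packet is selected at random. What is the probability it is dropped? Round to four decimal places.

0.0883

P(L|P1) = 0.45·0.141 + 0.55·0.039 = 0.06345 + 0.02145 = 0.0849
P(L|P2) = 0.16·0.02 + 0.84·0.135 = 0.0032 + 0.1134 = 0.1166
P(L|P3) = 0.37·0.064 + 0.63·0.042 = 0.02368 + 0.02646 = 0.05014
Then overall,
P(L) = 0.37·0.0849 + 0.38·0.1166 + 0.25·0.05014
      = 0.031413 + 0.044308 + 0.012535 = 0.088256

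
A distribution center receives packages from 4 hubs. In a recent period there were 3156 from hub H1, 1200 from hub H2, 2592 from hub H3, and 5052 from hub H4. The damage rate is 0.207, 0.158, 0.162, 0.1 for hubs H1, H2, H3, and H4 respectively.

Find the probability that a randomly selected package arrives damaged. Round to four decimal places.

0.1473

Total: 3156 + 1200 + 2592 + 5052 = 12000.
P(H1) = 3156/12000 = 0.263. P(H2) = 1200/12000 = 0.1. P(H3) = 2592/12000 = 0.216. P(H4) = 5052/12000 = 0.421.
By the law of total probability,
P(D) = P(D|H1)·P(H1) + P(D|H2)·P(H2) + P(D|H3)·P(H3) + P(D|H4)·P(H4)
      = 0.207·0.263 + 0.158·0.1 + 0.162·0.216 + 0.1·0.421
      = 0.054441 + 0.0158 + 0.034992 + 0.0421 = 0.147333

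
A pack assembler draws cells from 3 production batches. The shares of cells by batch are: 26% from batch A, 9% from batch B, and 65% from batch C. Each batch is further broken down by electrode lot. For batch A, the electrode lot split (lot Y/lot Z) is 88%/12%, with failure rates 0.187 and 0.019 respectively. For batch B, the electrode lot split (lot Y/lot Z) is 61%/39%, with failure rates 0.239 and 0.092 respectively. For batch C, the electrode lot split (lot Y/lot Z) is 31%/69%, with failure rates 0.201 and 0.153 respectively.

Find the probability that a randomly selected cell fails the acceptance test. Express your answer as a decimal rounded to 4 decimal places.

P(F|A) = 0.88·0.187 + 0.12·0.019 = 0.16456 + 0.00228 = 0.16684
P(F|B) = 0.61·0.239 + 0.39·0.092 = 0.14579 + 0.03588 = 0.18167
P(F|C) = 0.31·0.201 + 0.69·0.153 = 0.06231 + 0.10557 = 0.16788
Then overall,
P(F) = 0.26·0.16684 + 0.09·0.18167 + 0.65·0.16788
      = 0.0433784 + 0.0163503 + 0.109122 = 0.1688507

0.1689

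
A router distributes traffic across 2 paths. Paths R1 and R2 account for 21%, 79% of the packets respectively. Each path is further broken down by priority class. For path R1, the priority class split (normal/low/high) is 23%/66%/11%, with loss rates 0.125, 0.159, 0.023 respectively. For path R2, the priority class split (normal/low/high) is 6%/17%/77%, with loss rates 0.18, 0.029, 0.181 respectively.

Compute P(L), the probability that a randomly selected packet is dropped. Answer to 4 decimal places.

0.1511

P(L|R1) = 0.23·0.125 + 0.66·0.159 + 0.11·0.023 = 0.02875 + 0.10494 + 0.00253 = 0.13622
P(L|R2) = 0.06·0.18 + 0.17·0.029 + 0.77·0.181 = 0.0108 + 0.00493 + 0.13937 = 0.1551
By total probability over the outer partition,
P(L) = 0.21·0.13622 + 0.79·0.1551
      = 0.0286062 + 0.122529 = 0.1511352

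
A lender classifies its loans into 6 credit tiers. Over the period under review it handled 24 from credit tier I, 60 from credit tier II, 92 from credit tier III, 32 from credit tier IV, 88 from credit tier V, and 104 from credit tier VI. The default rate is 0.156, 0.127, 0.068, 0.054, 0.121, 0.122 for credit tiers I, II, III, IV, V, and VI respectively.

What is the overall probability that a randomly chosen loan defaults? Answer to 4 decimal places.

0.1067

Total: 24 + 60 + 92 + 32 + 88 + 104 = 400.
P(I) = 24/400 = 0.06. P(II) = 60/400 = 0.15. P(III) = 92/400 = 0.23. P(IV) = 32/400 = 0.08. P(V) = 88/400 = 0.22. P(VI) = 104/400 = 0.26.
By the law of total probability,
P(D) = P(D|I)·P(I) + P(D|II)·P(II) + P(D|III)·P(III) + P(D|IV)·P(IV) + P(D|V)·P(V) + P(D|VI)·P(VI)
      = 0.156·0.06 + 0.127·0.15 + 0.068·0.23 + 0.054·0.08 + 0.121·0.22 + 0.122·0.26
      = 0.00936 + 0.01905 + 0.01564 + 0.00432 + 0.02662 + 0.03172 = 0.10671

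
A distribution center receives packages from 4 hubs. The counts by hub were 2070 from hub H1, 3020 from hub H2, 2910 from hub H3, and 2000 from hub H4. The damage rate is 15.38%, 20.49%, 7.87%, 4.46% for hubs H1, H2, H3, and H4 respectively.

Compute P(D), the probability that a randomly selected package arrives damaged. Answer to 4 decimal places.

Total: 2070 + 3020 + 2910 + 2000 = 10000.
P(H1) = 2070/10000 = 0.207. P(H2) = 3020/10000 = 0.302. P(H3) = 2910/10000 = 0.291. P(H4) = 2000/10000 = 0.2.
P(D) = P(D|H1)·P(H1) + P(D|H2)·P(H2) + P(D|H3)·P(H3) + P(D|H4)·P(H4)
      = 0.1538·0.207 + 0.2049·0.302 + 0.0787·0.291 + 0.0446·0.2
      = 0.0318366 + 0.0618798 + 0.0229017 + 0.00892 = 0.1255381

0.1255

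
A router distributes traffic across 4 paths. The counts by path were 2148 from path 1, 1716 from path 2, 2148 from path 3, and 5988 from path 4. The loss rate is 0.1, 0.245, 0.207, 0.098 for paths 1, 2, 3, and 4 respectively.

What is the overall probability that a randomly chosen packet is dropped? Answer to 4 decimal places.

Total: 2148 + 1716 + 2148 + 5988 = 12000.
P(1) = 2148/12000 = 0.179. P(2) = 1716/12000 = 0.143. P(3) = 2148/12000 = 0.179. P(4) = 5988/12000 = 0.499.
By the law of total probability,
P(L) = P(L|1)·P(1) + P(L|2)·P(2) + P(L|3)·P(3) + P(L|4)·P(4)
      = 0.1·0.179 + 0.245·0.143 + 0.207·0.179 + 0.098·0.499
      = 0.0179 + 0.035035 + 0.037053 + 0.048902 = 0.13889

P(L) ≈ 0.1389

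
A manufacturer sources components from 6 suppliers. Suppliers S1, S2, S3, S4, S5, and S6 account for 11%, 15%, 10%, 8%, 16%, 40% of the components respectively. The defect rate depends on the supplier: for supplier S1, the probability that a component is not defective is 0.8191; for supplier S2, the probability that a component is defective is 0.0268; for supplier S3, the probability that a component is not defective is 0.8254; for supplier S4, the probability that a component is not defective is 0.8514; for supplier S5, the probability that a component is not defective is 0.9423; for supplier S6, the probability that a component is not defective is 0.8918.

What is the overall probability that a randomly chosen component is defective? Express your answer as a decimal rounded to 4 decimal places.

P(D) ≈ 0.1058

P(D|S1) = 1 − 0.8191 = 0.1809.
P(D|S3) = 1 − 0.8254 = 0.1746.
P(D|S4) = 1 − 0.8514 = 0.1486.
P(D|S5) = 1 − 0.9423 = 0.0577.
P(D|S6) = 1 − 0.8918 = 0.1082.
Using total probability over the partition,
P(D) = P(D|S1)·P(S1) + P(D|S2)·P(S2) + P(D|S3)·P(S3) + P(D|S4)·P(S4) + P(D|S5)·P(S5) + P(D|S6)·P(S6)
      = 0.1809·0.11 + 0.0268·0.15 + 0.1746·0.1 + 0.1486·0.08 + 0.0577·0.16 + 0.1082·0.4
      = 0.019899 + 0.00402 + 0.01746 + 0.011888 + 0.009232 + 0.04328 = 0.105779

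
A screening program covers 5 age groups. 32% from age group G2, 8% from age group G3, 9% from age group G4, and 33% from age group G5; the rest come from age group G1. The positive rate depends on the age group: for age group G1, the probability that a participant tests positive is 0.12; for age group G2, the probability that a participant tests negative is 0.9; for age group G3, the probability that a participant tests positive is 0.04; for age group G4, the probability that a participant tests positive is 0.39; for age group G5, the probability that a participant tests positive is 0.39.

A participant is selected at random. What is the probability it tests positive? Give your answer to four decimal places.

P(G1) = 1 − (0.32 + 0.08 + 0.09 + 0.33) = 0.18.
P(T|G2) = 1 − 0.9 = 0.1.
P(T) = P(T|G1)·P(G1) + P(T|G2)·P(G2) + P(T|G3)·P(G3) + P(T|G4)·P(G4) + P(T|G5)·P(G5)
      = 0.12·0.18 + 0.1·0.32 + 0.04·0.08 + 0.39·0.09 + 0.39·0.33
      = 0.0216 + 0.032 + 0.0032 + 0.0351 + 0.1287 = 0.2206

P(T) ≈ 0.2206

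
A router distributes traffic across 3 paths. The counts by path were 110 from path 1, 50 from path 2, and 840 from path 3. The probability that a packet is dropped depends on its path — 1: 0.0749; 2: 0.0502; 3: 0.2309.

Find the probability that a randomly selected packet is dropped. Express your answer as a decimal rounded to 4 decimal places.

P(L) ≈ 0.2047

Total: 110 + 50 + 840 = 1000.
P(1) = 110/1000 = 0.11. P(2) = 50/1000 = 0.05. P(3) = 840/1000 = 0.84.
By the law of total probability,
P(L) = P(L|1)·P(1) + P(L|2)·P(2) + P(L|3)·P(3)
      = 0.0749·0.11 + 0.0502·0.05 + 0.2309·0.84
      = 0.008239 + 0.00251 + 0.193956 = 0.204705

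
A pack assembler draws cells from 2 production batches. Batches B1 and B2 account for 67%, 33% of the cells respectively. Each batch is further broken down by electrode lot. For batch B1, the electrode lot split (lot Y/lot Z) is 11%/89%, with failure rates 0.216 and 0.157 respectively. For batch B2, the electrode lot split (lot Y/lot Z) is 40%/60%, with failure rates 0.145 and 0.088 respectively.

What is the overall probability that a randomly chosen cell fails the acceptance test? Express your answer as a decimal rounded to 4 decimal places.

0.1461

P(F|B1) = 0.11·0.216 + 0.89·0.157 = 0.02376 + 0.13973 = 0.16349
P(F|B2) = 0.4·0.145 + 0.6·0.088 = 0.058 + 0.0528 = 0.1108
Then overall,
P(F) = 0.67·0.16349 + 0.33·0.1108
      = 0.1095383 + 0.036564 = 0.1461023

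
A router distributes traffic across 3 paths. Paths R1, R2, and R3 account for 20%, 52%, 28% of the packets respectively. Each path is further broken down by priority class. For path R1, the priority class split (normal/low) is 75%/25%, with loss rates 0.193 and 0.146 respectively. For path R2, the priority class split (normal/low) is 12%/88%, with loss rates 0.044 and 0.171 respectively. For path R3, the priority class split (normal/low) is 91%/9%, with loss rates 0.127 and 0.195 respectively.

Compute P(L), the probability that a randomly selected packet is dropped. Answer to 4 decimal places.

0.1545

P(L|R1) = 0.75·0.193 + 0.25·0.146 = 0.14475 + 0.0365 = 0.18125
P(L|R2) = 0.12·0.044 + 0.88·0.171 = 0.00528 + 0.15048 = 0.15576
P(L|R3) = 0.91·0.127 + 0.09·0.195 = 0.11557 + 0.01755 = 0.13312
Then overall,
P(L) = 0.2·0.18125 + 0.52·0.15576 + 0.28·0.13312
      = 0.03625 + 0.0809952 + 0.0372736 = 0.1545188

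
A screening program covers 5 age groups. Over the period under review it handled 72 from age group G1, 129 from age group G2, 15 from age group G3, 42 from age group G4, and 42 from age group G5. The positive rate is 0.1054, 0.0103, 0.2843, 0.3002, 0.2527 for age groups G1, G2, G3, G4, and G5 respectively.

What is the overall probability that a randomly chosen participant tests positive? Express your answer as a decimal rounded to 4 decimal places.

Total: 72 + 129 + 15 + 42 + 42 = 300.
P(G1) = 72/300 = 0.24. P(G2) = 129/300 = 0.43. P(G3) = 15/300 = 0.05. P(G4) = 42/300 = 0.14. P(G5) = 42/300 = 0.14.
P(T) = P(T|G1)·P(G1) + P(T|G2)·P(G2) + P(T|G3)·P(G3) + P(T|G4)·P(G4) + P(T|G5)·P(G5)
      = 0.1054·0.24 + 0.0103·0.43 + 0.2843·0.05 + 0.3002·0.14 + 0.2527·0.14
      = 0.025296 + 0.004429 + 0.014215 + 0.042028 + 0.035378 = 0.121346

P(T) ≈ 0.1213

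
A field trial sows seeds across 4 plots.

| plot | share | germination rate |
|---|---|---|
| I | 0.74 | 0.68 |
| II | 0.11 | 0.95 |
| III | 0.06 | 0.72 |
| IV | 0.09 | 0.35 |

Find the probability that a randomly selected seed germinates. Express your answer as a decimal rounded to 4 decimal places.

0.6824

P(G) = P(G|I)·P(I) + P(G|II)·P(II) + P(G|III)·P(III) + P(G|IV)·P(IV)
      = 0.68·0.74 + 0.95·0.11 + 0.72·0.06 + 0.35·0.09
      = 0.5032 + 0.1045 + 0.0432 + 0.0315 = 0.6824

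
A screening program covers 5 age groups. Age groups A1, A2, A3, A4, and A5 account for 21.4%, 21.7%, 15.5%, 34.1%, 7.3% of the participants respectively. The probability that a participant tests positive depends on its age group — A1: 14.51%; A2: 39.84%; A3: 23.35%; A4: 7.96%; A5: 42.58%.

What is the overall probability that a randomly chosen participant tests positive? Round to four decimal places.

P(T) = P(T|A1)·P(A1) + P(T|A2)·P(A2) + P(T|A3)·P(A3) + P(T|A4)·P(A4) + P(T|A5)·P(A5)
      = 0.1451·0.214 + 0.3984·0.217 + 0.2335·0.155 + 0.0796·0.341 + 0.4258·0.073
      = 0.0310514 + 0.0864528 + 0.0361925 + 0.0271436 + 0.0310834 = 0.2119237

0.2119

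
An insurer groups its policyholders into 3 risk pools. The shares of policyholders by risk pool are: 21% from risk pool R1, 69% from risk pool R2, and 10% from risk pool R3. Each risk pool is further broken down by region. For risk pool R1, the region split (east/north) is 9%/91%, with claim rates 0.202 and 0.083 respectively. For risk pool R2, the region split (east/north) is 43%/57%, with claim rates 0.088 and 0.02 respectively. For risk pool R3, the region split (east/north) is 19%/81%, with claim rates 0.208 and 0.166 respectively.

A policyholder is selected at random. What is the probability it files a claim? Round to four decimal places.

P(C|R1) = 0.09·0.202 + 0.91·0.083 = 0.01818 + 0.07553 = 0.09371
P(C|R2) = 0.43·0.088 + 0.57·0.02 = 0.03784 + 0.0114 = 0.04924
P(C|R3) = 0.19·0.208 + 0.81·0.166 = 0.03952 + 0.13446 = 0.17398
By total probability over the outer partition,
P(C) = 0.21·0.09371 + 0.69·0.04924 + 0.1·0.17398
      = 0.0196791 + 0.0339756 + 0.017398 = 0.0710527

0.0711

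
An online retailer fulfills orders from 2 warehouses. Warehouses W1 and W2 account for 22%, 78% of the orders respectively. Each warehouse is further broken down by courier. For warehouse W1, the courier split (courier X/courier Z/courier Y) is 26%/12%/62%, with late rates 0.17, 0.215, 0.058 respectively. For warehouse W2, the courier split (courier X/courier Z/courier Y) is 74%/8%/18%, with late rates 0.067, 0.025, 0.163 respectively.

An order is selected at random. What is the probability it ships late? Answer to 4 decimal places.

P(L) ≈ 0.0864

P(L|W1) = 0.26·0.17 + 0.12·0.215 + 0.62·0.058 = 0.0442 + 0.0258 + 0.03596 = 0.10596
P(L|W2) = 0.74·0.067 + 0.08·0.025 + 0.18·0.163 = 0.04958 + 0.002 + 0.02934 = 0.08092
Then overall,
P(L) = 0.22·0.10596 + 0.78·0.08092
      = 0.0233112 + 0.0631176 = 0.0864288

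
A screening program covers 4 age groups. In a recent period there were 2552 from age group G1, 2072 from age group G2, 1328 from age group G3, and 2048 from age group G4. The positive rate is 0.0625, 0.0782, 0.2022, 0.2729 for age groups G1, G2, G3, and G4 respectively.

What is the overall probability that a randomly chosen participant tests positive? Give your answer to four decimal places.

Total: 2552 + 2072 + 1328 + 2048 = 8000.
P(G1) = 2552/8000 = 0.319. P(G2) = 2072/8000 = 0.259. P(G3) = 1328/8000 = 0.166. P(G4) = 2048/8000 = 0.256.
Using total probability over the partition,
P(T) = P(T|G1)·P(G1) + P(T|G2)·P(G2) + P(T|G3)·P(G3) + P(T|G4)·P(G4)
      = 0.0625·0.319 + 0.0782·0.259 + 0.2022·0.166 + 0.2729·0.256
      = 0.0199375 + 0.0202538 + 0.0335652 + 0.0698624 = 0.1436189

P(T) ≈ 0.1436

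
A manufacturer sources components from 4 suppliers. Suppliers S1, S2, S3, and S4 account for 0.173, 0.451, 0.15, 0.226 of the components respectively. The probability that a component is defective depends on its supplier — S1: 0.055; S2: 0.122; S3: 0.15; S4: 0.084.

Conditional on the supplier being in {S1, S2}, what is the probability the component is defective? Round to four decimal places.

Let S = {S1, S2}.
P(S) = 0.173 + 0.451 = 0.624.
P(D ∩ S) = 0.055·0.173 + 0.122·0.451 = 0.009515 + 0.055022 = 0.064537.
P(D | S) = 0.064537 / 0.624 = 0.103425…

0.1034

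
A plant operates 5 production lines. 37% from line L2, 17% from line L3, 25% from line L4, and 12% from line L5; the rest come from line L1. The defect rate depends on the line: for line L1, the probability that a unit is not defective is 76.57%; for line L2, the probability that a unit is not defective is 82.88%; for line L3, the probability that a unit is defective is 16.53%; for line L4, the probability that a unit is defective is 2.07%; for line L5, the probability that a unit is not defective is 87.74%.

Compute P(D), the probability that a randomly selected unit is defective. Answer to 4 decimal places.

P(D) ≈ 0.1324

P(L1) = 1 − (0.37 + 0.17 + 0.25 + 0.12) = 0.09.
P(D|L1) = 1 − 0.7657 = 0.2343.
P(D|L2) = 1 − 0.8288 = 0.1712.
P(D|L5) = 1 − 0.8774 = 0.1226.
P(D) = P(D|L1)·P(L1) + P(D|L2)·P(L2) + P(D|L3)·P(L3) + P(D|L4)·P(L4) + P(D|L5)·P(L5)
      = 0.2343·0.09 + 0.1712·0.37 + 0.1653·0.17 + 0.0207·0.25 + 0.1226·0.12
      = 0.021087 + 0.063344 + 0.028101 + 0.005175 + 0.014712 = 0.132419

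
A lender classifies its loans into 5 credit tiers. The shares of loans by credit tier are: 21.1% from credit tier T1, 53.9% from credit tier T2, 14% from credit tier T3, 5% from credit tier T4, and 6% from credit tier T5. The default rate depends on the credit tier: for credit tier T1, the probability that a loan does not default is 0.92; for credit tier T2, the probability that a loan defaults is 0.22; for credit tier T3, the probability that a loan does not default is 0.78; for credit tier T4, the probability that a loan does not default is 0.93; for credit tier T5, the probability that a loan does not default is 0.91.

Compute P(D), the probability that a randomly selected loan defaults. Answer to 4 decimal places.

P(D) ≈ 0.1752

P(D|T1) = 1 − 0.92 = 0.08.
P(D|T3) = 1 − 0.78 = 0.22.
P(D|T4) = 1 − 0.93 = 0.07.
P(D|T5) = 1 − 0.91 = 0.09.
P(D) = P(D|T1)·P(T1) + P(D|T2)·P(T2) + P(D|T3)·P(T3) + P(D|T4)·P(T4) + P(D|T5)·P(T5)
      = 0.08·0.211 + 0.22·0.539 + 0.22·0.14 + 0.07·0.05 + 0.09·0.06
      = 0.01688 + 0.11858 + 0.0308 + 0.0035 + 0.0054 = 0.17516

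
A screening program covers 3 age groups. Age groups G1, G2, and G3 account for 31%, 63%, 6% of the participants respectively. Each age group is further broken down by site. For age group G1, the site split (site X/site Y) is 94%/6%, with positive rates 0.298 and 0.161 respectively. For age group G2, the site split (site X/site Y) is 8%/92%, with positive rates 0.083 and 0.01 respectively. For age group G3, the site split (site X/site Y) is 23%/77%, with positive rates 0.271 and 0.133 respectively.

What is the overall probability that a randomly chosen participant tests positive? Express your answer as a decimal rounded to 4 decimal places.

P(T|G1) = 0.94·0.298 + 0.06·0.161 = 0.28012 + 0.00966 = 0.28978
P(T|G2) = 0.08·0.083 + 0.92·0.01 = 0.00664 + 0.0092 = 0.01584
P(T|G3) = 0.23·0.271 + 0.77·0.133 = 0.06233 + 0.10241 = 0.16474
Then overall,
P(T) = 0.31·0.28978 + 0.63·0.01584 + 0.06·0.16474
      = 0.0898318 + 0.0099792 + 0.0098844 = 0.1096954

P(T) ≈ 0.1097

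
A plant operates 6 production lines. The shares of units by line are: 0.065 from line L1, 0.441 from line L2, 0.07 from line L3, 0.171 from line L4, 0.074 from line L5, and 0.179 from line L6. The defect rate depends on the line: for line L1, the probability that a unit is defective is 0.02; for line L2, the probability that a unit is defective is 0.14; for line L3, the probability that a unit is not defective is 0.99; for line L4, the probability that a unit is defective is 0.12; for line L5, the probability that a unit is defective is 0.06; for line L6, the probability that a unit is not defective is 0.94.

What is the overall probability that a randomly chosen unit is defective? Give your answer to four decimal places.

P(D|L3) = 1 − 0.99 = 0.01.
P(D|L6) = 1 − 0.94 = 0.06.
Summing over the partition,
P(D) = P(D|L1)·P(L1) + P(D|L2)·P(L2) + P(D|L3)·P(L3) + P(D|L4)·P(L4) + P(D|L5)·P(L5) + P(D|L6)·P(L6)
      = 0.02·0.065 + 0.14·0.441 + 0.01·0.07 + 0.12·0.171 + 0.06·0.074 + 0.06·0.179
      = 0.0013 + 0.06174 + 0.0007 + 0.02052 + 0.00444 + 0.01074 = 0.09944

P(D) ≈ 0.0994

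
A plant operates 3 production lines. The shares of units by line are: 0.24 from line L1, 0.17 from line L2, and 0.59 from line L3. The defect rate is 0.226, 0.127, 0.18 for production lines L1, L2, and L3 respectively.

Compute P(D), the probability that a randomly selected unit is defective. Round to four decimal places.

P(D) = P(D|L1)·P(L1) + P(D|L2)·P(L2) + P(D|L3)·P(L3)
      = 0.226·0.24 + 0.127·0.17 + 0.18·0.59
      = 0.05424 + 0.02159 + 0.1062 = 0.18203

0.1820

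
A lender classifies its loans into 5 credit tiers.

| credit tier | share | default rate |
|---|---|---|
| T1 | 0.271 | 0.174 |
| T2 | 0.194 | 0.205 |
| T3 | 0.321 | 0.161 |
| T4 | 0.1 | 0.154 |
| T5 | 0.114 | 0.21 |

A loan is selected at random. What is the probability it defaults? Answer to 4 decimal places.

P(D) ≈ 0.1779

Using total probability over the partition,
P(D) = P(D|T1)·P(T1) + P(D|T2)·P(T2) + P(D|T3)·P(T3) + P(D|T4)·P(T4) + P(D|T5)·P(T5)
      = 0.174·0.271 + 0.205·0.194 + 0.161·0.321 + 0.154·0.1 + 0.21·0.114
      = 0.047154 + 0.03977 + 0.051681 + 0.0154 + 0.02394 = 0.177945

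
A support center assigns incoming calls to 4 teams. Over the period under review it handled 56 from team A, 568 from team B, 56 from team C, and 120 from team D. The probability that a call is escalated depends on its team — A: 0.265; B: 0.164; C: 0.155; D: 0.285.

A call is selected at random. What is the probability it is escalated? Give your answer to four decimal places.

Total: 56 + 568 + 56 + 120 = 800.
P(A) = 56/800 = 0.07. P(B) = 568/800 = 0.71. P(C) = 56/800 = 0.07. P(D) = 120/800 = 0.15.
Summing over the partition,
P(E) = P(E|A)·P(A) + P(E|B)·P(B) + P(E|C)·P(C) + P(E|D)·P(D)
      = 0.265·0.07 + 0.164·0.71 + 0.155·0.07 + 0.285·0.15
      = 0.01855 + 0.11644 + 0.01085 + 0.04275 = 0.18859

P(E) ≈ 0.1886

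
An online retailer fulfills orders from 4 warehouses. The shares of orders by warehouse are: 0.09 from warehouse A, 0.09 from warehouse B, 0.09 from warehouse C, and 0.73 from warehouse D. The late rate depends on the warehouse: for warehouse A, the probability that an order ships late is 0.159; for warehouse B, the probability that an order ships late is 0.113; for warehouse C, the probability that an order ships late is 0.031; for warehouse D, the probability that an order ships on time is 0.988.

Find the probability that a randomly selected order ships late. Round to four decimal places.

P(L) ≈ 0.0360

P(L|D) = 1 − 0.988 = 0.012.
P(L) = P(L|A)·P(A) + P(L|B)·P(B) + P(L|C)·P(C) + P(L|D)·P(D)
      = 0.159·0.09 + 0.113·0.09 + 0.031·0.09 + 0.012·0.73
      = 0.01431 + 0.01017 + 0.00279 + 0.00876 = 0.03603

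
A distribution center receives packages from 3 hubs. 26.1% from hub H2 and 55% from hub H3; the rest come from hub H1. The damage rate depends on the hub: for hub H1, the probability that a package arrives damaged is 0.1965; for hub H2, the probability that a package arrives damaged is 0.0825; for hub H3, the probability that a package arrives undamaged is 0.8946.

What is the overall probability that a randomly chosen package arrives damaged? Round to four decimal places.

P(H1) = 1 − (0.261 + 0.55) = 0.189.
P(D|H3) = 1 − 0.8946 = 0.1054.
By the law of total probability,
P(D) = P(D|H1)·P(H1) + P(D|H2)·P(H2) + P(D|H3)·P(H3)
      = 0.1965·0.189 + 0.0825·0.261 + 0.1054·0.55
      = 0.0371385 + 0.0215325 + 0.05797 = 0.116641

0.1166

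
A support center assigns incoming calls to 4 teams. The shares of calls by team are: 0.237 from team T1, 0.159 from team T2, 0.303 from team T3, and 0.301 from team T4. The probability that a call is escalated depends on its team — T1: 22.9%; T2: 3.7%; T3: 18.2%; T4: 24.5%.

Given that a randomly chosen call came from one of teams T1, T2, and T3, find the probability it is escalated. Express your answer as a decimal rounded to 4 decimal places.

P(E|S) ≈ 0.1650

Let S = {T1, T2, T3}.
P(S) = 0.237 + 0.159 + 0.303 = 0.699.
P(E ∩ S) = 0.229·0.237 + 0.037·0.159 + 0.182·0.303 = 0.054273 + 0.005883 + 0.055146 = 0.115302.
P(E | S) = 0.115302 / 0.699 = 0.164953…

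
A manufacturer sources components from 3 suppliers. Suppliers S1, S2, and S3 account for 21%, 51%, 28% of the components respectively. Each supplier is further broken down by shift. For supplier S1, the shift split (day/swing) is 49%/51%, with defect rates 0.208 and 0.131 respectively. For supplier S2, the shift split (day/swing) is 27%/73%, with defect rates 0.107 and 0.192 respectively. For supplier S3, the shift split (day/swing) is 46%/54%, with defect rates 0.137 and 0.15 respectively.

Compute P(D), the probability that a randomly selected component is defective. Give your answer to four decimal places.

0.1620

P(D|S1) = 0.49·0.208 + 0.51·0.131 = 0.10192 + 0.06681 = 0.16873
P(D|S2) = 0.27·0.107 + 0.73·0.192 = 0.02889 + 0.14016 = 0.16905
P(D|S3) = 0.46·0.137 + 0.54·0.15 = 0.06302 + 0.081 = 0.14402
Then overall,
P(D) = 0.21·0.16873 + 0.51·0.16905 + 0.28·0.14402
      = 0.0354333 + 0.0862155 + 0.0403256 = 0.1619744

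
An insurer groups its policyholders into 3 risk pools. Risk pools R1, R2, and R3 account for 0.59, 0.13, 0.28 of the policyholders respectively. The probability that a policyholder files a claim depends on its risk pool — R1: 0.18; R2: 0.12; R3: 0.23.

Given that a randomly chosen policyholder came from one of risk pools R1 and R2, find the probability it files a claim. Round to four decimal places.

P(C|S) ≈ 0.1692

Let S = {R1, R2}.
P(S) = 0.59 + 0.13 = 0.72.
P(C ∩ S) = 0.18·0.59 + 0.12·0.13 = 0.1062 + 0.0156 = 0.1218.
P(C | S) = 0.1218 / 0.72 = 0.169167…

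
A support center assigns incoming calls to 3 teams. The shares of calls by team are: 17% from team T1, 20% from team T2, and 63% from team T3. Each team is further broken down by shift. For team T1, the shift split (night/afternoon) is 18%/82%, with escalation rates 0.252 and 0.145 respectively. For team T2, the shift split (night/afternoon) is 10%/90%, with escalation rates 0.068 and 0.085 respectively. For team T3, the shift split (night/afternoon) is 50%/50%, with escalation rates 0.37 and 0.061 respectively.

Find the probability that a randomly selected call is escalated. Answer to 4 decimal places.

P(E) ≈ 0.1803

P(E|T1) = 0.18·0.252 + 0.82·0.145 = 0.04536 + 0.1189 = 0.16426
P(E|T2) = 0.1·0.068 + 0.9·0.085 = 0.0068 + 0.0765 = 0.0833
P(E|T3) = 0.5·0.37 + 0.5·0.061 = 0.185 + 0.0305 = 0.2155
Then overall,
P(E) = 0.17·0.16426 + 0.2·0.0833 + 0.63·0.2155
      = 0.0279242 + 0.01666 + 0.135765 = 0.1803492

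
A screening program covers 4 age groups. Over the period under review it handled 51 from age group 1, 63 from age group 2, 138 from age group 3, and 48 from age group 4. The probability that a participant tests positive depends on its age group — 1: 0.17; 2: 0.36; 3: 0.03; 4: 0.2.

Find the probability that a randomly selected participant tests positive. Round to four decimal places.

Total: 51 + 63 + 138 + 48 = 300.
P(1) = 51/300 = 0.17. P(2) = 63/300 = 0.21. P(3) = 138/300 = 0.46. P(4) = 48/300 = 0.16.
By the law of total probability,
P(T) = P(T|1)·P(1) + P(T|2)·P(2) + P(T|3)·P(3) + P(T|4)·P(4)
      = 0.17·0.17 + 0.36·0.21 + 0.03·0.46 + 0.2·0.16
      = 0.0289 + 0.0756 + 0.0138 + 0.032 = 0.1503

P(T) ≈ 0.1503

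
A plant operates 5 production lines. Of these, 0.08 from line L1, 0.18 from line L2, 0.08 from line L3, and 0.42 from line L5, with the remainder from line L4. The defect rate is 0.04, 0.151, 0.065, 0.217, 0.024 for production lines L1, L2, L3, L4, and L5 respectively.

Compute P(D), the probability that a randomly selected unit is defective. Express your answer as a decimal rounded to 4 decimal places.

0.0977

P(L4) = 1 − (0.08 + 0.18 + 0.08 + 0.42) = 0.24.
P(D) = P(D|L1)·P(L1) + P(D|L2)·P(L2) + P(D|L3)·P(L3) + P(D|L4)·P(L4) + P(D|L5)·P(L5)
      = 0.04·0.08 + 0.151·0.18 + 0.065·0.08 + 0.217·0.24 + 0.024·0.42
      = 0.0032 + 0.02718 + 0.0052 + 0.05208 + 0.01008 = 0.09774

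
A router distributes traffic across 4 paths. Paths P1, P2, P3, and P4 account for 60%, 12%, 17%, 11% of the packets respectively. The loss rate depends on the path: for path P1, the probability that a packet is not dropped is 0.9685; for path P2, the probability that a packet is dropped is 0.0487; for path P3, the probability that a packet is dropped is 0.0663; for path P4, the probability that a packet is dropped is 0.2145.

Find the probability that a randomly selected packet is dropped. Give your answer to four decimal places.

P(L) ≈ 0.0596

P(L|P1) = 1 − 0.9685 = 0.0315.
Summing over the partition,
P(L) = P(L|P1)·P(P1) + P(L|P2)·P(P2) + P(L|P3)·P(P3) + P(L|P4)·P(P4)
      = 0.0315·0.6 + 0.0487·0.12 + 0.0663·0.17 + 0.2145·0.11
      = 0.0189 + 0.005844 + 0.011271 + 0.023595 = 0.05961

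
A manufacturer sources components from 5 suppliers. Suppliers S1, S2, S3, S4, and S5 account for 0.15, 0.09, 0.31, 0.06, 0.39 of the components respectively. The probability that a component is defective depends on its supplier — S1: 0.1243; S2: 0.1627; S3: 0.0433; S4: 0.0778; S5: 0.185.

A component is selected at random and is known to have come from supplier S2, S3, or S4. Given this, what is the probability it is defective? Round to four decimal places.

Let S = {S2, S3, S4}.
P(S) = 0.09 + 0.31 + 0.06 = 0.46.
P(D ∩ S) = 0.1627·0.09 + 0.0433·0.31 + 0.0778·0.06 = 0.014643 + 0.013423 + 0.004668 = 0.032734.
P(D | S) = 0.032734 / 0.46 = 0.071161…

P(D|S) ≈ 0.0712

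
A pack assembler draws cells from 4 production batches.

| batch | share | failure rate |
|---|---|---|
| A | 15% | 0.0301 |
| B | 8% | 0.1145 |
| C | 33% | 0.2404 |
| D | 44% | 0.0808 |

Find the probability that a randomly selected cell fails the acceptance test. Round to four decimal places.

P(F) ≈ 0.1286

By the law of total probability,
P(F) = P(F|A)·P(A) + P(F|B)·P(B) + P(F|C)·P(C) + P(F|D)·P(D)
      = 0.0301·0.15 + 0.1145·0.08 + 0.2404·0.33 + 0.0808·0.44
      = 0.004515 + 0.00916 + 0.079332 + 0.035552 = 0.128559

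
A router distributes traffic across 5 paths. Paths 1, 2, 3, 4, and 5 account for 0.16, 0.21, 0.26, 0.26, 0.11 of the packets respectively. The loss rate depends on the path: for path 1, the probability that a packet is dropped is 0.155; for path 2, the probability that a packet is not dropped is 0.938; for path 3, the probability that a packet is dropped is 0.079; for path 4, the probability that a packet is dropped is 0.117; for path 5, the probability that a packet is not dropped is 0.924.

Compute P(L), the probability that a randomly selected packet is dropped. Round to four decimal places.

P(L|2) = 1 − 0.938 = 0.062.
P(L|5) = 1 − 0.924 = 0.076.
P(L) = P(L|1)·P(1) + P(L|2)·P(2) + P(L|3)·P(3) + P(L|4)·P(4) + P(L|5)·P(5)
      = 0.155·0.16 + 0.062·0.21 + 0.079·0.26 + 0.117·0.26 + 0.076·0.11
      = 0.0248 + 0.01302 + 0.02054 + 0.03042 + 0.00836 = 0.09714

P(L) ≈ 0.0971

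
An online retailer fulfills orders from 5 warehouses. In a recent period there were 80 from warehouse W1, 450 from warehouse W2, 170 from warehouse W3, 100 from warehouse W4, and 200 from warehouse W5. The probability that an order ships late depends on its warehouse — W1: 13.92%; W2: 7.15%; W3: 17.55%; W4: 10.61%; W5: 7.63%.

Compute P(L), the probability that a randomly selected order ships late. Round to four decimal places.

Total: 80 + 450 + 170 + 100 + 200 = 1000.
P(W1) = 80/1000 = 0.08. P(W2) = 450/1000 = 0.45. P(W3) = 170/1000 = 0.17. P(W4) = 100/1000 = 0.1. P(W5) = 200/1000 = 0.2.
Using total probability over the partition,
P(L) = P(L|W1)·P(W1) + P(L|W2)·P(W2) + P(L|W3)·P(W3) + P(L|W4)·P(W4) + P(L|W5)·P(W5)
      = 0.1392·0.08 + 0.0715·0.45 + 0.1755·0.17 + 0.1061·0.1 + 0.0763·0.2
      = 0.011136 + 0.032175 + 0.029835 + 0.01061 + 0.01526 = 0.099016

P(L) ≈ 0.0990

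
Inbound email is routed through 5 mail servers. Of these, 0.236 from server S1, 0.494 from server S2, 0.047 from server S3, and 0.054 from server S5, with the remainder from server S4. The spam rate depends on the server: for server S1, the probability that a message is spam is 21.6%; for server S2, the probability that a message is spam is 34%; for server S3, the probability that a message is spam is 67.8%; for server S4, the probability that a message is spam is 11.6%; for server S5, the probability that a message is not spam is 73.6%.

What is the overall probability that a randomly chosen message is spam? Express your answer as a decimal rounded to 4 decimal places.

P(S4) = 1 − (0.236 + 0.494 + 0.047 + 0.054) = 0.169.
P(S|S5) = 1 − 0.736 = 0.264.
By the law of total probability,
P(S) = P(S|S1)·P(S1) + P(S|S2)·P(S2) + P(S|S3)·P(S3) + P(S|S4)·P(S4) + P(S|S5)·P(S5)
      = 0.216·0.236 + 0.34·0.494 + 0.678·0.047 + 0.116·0.169 + 0.264·0.054
      = 0.050976 + 0.16796 + 0.031866 + 0.019604 + 0.014256 = 0.284662

0.2847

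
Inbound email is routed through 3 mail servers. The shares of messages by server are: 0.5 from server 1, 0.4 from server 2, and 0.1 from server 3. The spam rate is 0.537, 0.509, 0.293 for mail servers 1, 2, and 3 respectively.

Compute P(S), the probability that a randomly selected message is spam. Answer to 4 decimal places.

0.5014

P(S) = P(S|1)·P(1) + P(S|2)·P(2) + P(S|3)·P(3)
      = 0.537·0.5 + 0.509·0.4 + 0.293·0.1
      = 0.2685 + 0.2036 + 0.0293 = 0.5014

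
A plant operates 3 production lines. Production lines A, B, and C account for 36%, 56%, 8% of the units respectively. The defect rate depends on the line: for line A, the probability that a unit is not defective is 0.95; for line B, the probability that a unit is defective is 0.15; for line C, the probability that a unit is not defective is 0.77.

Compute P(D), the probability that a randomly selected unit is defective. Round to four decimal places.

P(D|A) = 1 − 0.95 = 0.05.
P(D|C) = 1 − 0.77 = 0.23.
P(D) = P(D|A)·P(A) + P(D|B)·P(B) + P(D|C)·P(C)
      = 0.05·0.36 + 0.15·0.56 + 0.23·0.08
      = 0.018 + 0.084 + 0.0184 = 0.1204

P(D) ≈ 0.1204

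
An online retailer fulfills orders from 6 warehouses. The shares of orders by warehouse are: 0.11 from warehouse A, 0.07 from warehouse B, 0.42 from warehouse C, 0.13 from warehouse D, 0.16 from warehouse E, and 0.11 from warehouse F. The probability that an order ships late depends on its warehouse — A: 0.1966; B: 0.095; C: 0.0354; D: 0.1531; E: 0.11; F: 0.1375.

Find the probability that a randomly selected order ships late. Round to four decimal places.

P(L) = P(L|A)·P(A) + P(L|B)·P(B) + P(L|C)·P(C) + P(L|D)·P(D) + P(L|E)·P(E) + P(L|F)·P(F)
      = 0.1966·0.11 + 0.095·0.07 + 0.0354·0.42 + 0.1531·0.13 + 0.11·0.16 + 0.1375·0.11
      = 0.021626 + 0.00665 + 0.014868 + 0.019903 + 0.0176 + 0.015125 = 0.095772

0.0958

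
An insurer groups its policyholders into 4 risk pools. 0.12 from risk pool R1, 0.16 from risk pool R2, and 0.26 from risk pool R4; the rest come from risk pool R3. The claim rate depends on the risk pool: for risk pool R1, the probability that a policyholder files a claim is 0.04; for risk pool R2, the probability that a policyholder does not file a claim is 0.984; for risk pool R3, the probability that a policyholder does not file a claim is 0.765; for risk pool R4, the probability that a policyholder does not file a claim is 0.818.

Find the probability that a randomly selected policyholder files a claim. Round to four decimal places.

P(R3) = 1 − (0.12 + 0.16 + 0.26) = 0.46.
P(C|R2) = 1 − 0.984 = 0.016.
P(C|R3) = 1 − 0.765 = 0.235.
P(C|R4) = 1 − 0.818 = 0.182.
P(C) = P(C|R1)·P(R1) + P(C|R2)·P(R2) + P(C|R3)·P(R3) + P(C|R4)·P(R4)
      = 0.04·0.12 + 0.016·0.16 + 0.235·0.46 + 0.182·0.26
      = 0.0048 + 0.00256 + 0.1081 + 0.04732 = 0.16278

0.1628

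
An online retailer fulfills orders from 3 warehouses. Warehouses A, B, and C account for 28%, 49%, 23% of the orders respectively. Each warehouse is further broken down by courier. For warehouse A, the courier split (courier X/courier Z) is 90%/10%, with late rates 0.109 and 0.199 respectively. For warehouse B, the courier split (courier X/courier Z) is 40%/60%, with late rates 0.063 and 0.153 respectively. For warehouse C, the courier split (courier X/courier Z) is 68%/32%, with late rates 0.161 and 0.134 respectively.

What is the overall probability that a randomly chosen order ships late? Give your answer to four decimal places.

P(L|A) = 0.9·0.109 + 0.1·0.199 = 0.0981 + 0.0199 = 0.118
P(L|B) = 0.4·0.063 + 0.6·0.153 = 0.0252 + 0.0918 = 0.117
P(L|C) = 0.68·0.161 + 0.32·0.134 = 0.10948 + 0.04288 = 0.15236
Then overall,
P(L) = 0.28·0.118 + 0.49·0.117 + 0.23·0.15236
      = 0.03304 + 0.05733 + 0.0350428 = 0.1254128

P(L) ≈ 0.1254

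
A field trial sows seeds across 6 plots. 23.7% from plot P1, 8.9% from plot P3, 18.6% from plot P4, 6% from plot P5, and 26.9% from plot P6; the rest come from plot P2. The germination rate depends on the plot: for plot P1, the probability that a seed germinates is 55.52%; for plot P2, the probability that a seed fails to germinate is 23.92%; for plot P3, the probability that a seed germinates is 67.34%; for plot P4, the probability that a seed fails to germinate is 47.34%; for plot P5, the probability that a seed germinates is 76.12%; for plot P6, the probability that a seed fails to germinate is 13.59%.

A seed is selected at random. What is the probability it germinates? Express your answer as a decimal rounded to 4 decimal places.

P(G) ≈ 0.6885

P(P2) = 1 − (0.237 + 0.089 + 0.186 + 0.06 + 0.269) = 0.159.
P(G|P2) = 1 − 0.2392 = 0.7608.
P(G|P4) = 1 − 0.4734 = 0.5266.
P(G|P6) = 1 − 0.1359 = 0.8641.
By the law of total probability,
P(G) = P(G|P1)·P(P1) + P(G|P2)·P(P2) + P(G|P3)·P(P3) + P(G|P4)·P(P4) + P(G|P5)·P(P5) + P(G|P6)·P(P6)
      = 0.5552·0.237 + 0.7608·0.159 + 0.6734·0.089 + 0.5266·0.186 + 0.7612·0.06 + 0.8641·0.269
      = 0.1315824 + 0.1209672 + 0.0599326 + 0.0979476 + 0.045672 + 0.2324429 = 0.6885447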